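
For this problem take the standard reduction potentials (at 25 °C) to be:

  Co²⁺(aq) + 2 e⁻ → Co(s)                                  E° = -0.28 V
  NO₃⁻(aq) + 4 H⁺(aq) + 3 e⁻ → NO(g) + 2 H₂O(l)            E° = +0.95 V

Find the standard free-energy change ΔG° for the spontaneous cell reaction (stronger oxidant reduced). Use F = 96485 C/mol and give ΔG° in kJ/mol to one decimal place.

NO₃⁻/NO (E° = +0.95 V) is the cathode; Co²⁺/Co (E° = -0.28 V) is the anode, so E°cell = +1.23 V.
Balancing electrons gives n = 6 (lcm of 3 and 2).
ΔG° = −nFE° = −(6)(96485)(+1.23) = -712,059 J = -712.1 kJ/mol.

-712.1 kJ/mol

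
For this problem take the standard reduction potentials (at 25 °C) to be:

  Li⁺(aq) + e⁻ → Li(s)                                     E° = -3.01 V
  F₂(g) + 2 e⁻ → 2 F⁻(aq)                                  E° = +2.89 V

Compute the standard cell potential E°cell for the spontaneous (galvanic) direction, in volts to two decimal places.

+5.90 V

The F₂/F⁻ couple has the higher reduction potential, so it is the cathode; Li⁺/Li is oxidised at the anode.
E°cell = E°(cathode) − E°(anode) = (+2.89) − (-3.01) = +5.90 V.
Since E°cell > 0, the reaction is spontaneous under standard conditions.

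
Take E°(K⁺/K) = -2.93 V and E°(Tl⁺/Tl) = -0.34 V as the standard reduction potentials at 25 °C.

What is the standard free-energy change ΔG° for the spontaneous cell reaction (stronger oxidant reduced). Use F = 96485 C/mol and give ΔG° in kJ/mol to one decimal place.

-249.9 kJ/mol

Tl⁺/Tl (E° = -0.34 V) is the cathode; K⁺/K (E° = -2.93 V) is the anode, so E°cell = +2.59 V.
Balancing electrons gives n = 1 (lcm of 1 and 1).
ΔG° = −nFE° = −(1)(96485)(+2.59) = -249,896 J = -249.9 kJ/mol.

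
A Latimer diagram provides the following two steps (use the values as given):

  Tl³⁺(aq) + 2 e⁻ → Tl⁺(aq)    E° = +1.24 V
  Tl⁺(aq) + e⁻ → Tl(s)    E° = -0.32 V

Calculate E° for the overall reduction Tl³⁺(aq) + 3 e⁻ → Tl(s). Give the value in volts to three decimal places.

+0.720 V

Since ΔG° = −nFE° is additive over sequential reductions, n₃E°₃ = n₁E°₁ + n₂E°₂.
E°₃ = (2×+1.24 + 1×-0.32) / 3 = (+2.160) / 3 = +0.720 V.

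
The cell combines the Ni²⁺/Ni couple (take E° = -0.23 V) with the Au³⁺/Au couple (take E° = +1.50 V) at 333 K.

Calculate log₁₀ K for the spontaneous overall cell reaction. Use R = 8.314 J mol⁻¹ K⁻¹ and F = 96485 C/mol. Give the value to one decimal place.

Cathode: Au³⁺/Au; anode: Ni²⁺/Ni. E°cell = (+1.50) − (-0.23) = +1.73 V, with n = 6.
ΔG° = −nFE° = −RT ln K, so ln K = nFE°/(RT) = (6)(96485)(+1.73) / ((8.314)(333)) = 361.745.
log₁₀ K = 361.745 / ln 10 = 157.1.

157.1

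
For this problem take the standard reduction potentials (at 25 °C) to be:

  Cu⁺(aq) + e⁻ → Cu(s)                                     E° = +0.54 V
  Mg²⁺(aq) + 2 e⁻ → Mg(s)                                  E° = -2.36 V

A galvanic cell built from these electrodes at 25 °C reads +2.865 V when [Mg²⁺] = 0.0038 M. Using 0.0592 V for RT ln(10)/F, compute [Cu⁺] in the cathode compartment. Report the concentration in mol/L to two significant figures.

0.016 M

Cu⁺/Cu is the cathode, Mg²⁺/Mg the anode: E°cell = +2.90 V, n = 2.
Overall reaction: 2 Cu⁺(aq) + Mg(s) → 2 Cu(s) + Mg²⁺(aq); Q = [Mg²⁺]^1/[Cu⁺]^2.
From E = E° − (0.0592/n) log Q: log Q = (E° − E)·n/0.0592 = (+2.90 − (+2.865))·2/0.0592 = 1.1824.
So 2·log[Cu⁺] = 1·log(0.0038) − log Q = -2.4202 − (1.1824) = -3.6026; log[Cu⁺] = -3.6026 / 2 = -1.8013; [Cu⁺] = 10^(-1.8013) ≈ 0.016 M.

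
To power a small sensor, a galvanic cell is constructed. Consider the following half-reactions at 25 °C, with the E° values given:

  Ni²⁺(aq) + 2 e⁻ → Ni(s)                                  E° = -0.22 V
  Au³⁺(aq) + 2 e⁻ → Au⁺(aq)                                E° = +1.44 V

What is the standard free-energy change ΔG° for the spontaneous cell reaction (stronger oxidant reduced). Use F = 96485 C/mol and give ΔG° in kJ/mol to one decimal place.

-320.3 kJ/mol

Au³⁺/Au⁺ (E° = +1.44 V) is the cathode; Ni²⁺/Ni (E° = -0.22 V) is the anode, so E°cell = +1.66 V.
Balancing electrons gives n = 2 (lcm of 2 and 2).
ΔG° = −nFE° = −(2)(96485)(+1.66) = -320,330 J = -320.3 kJ/mol.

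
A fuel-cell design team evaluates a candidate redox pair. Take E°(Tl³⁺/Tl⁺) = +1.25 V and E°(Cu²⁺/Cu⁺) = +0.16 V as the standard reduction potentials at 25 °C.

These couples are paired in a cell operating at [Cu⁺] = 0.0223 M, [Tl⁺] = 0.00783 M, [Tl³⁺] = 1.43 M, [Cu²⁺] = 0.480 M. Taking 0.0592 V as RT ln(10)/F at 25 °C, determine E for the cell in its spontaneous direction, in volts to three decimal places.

+1.078 V

Tl³⁺/Tl⁺ is the cathode (higher E°), Cu²⁺/Cu⁺ the anode: E°cell = +1.25 − (+0.16) = +1.09 V, n = 2.
Overall: Tl³⁺(aq) + 2 Cu⁺(aq) → Tl⁺(aq) + 2 Cu²⁺(aq)
Q = [Tl⁺]·[Cu²⁺]^2 / ([Tl³⁺]·[Cu⁺]^2); log Q = 0.404.
E = E° − (0.0592/n) log Q = +1.09 − (0.0592/2)(0.404) = +1.078 V.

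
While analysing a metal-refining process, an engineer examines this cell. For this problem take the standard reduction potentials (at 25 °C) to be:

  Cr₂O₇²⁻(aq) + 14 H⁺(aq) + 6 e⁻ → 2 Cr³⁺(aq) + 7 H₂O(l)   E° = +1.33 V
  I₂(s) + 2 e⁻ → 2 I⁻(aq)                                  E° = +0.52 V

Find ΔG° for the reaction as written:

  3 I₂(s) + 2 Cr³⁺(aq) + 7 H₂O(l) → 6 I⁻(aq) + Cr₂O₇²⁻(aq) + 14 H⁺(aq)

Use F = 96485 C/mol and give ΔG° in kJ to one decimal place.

+468.9 kJ

As written, I₂/I⁻ is reduced (cathode) and Cr₂O₇²⁻/Cr³⁺ is oxidised (anode), so E°cell = (+0.52) − (+1.33) = -0.81 V.
Balancing electrons gives n = 6.
ΔG° = −nFE° = −(6)(96485)(-0.81) = 468,917 J = +468.9 kJ.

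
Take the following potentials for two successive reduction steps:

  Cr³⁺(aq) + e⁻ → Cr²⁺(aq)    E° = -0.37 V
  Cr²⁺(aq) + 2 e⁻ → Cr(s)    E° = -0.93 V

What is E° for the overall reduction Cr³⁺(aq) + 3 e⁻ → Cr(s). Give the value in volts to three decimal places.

Standard free energies of sequential steps add: ΔG°₃ = ΔG°₁ + ΔG°₂, so n₃E°₃ = n₁E°₁ + n₂E°₂.
E°₃ = (1×-0.37 + 2×-0.93) / 3 = (-2.230) / 3 = -0.743 V.
Simply averaging or adding the two E° values would be wrong; the electron-weighted sum is required.

-0.743 V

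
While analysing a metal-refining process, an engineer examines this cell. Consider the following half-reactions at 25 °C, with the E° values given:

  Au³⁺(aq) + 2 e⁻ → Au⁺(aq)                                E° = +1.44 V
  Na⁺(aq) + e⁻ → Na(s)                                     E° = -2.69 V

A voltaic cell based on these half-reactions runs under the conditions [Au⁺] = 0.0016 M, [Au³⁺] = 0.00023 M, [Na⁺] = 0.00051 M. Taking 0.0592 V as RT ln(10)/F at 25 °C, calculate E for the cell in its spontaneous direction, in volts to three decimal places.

+4.300 V

Au³⁺/Au⁺ is the cathode (higher E°), Na⁺/Na the anode: E°cell = +1.44 − (-2.69) = +4.13 V, n = 2.
Overall: Au³⁺(aq) + 2 Na(s) → Au⁺(aq) + 2 Na⁺(aq)
Q = [Au⁺]·[Na⁺]^2 / ([Au³⁺]); log Q = -5.742.
E = E° − (0.0592/n) log Q = +4.13 − (0.0592/2)(-5.742) = +4.300 V.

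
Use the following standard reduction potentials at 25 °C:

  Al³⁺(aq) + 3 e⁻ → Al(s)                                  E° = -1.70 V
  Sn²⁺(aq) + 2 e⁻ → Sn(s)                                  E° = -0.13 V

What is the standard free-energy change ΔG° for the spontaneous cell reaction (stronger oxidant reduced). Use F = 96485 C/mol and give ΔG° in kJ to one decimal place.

-908.9 kJ

Sn²⁺/Sn (E° = -0.13 V) is the cathode; Al³⁺/Al (E° = -1.70 V) is the anode, so E°cell = +1.57 V.
Balancing electrons gives n = 6 (lcm of 2 and 3).
ΔG° = −nFE° = −(6)(96485)(+1.57) = -908,889 J = -908.9 kJ.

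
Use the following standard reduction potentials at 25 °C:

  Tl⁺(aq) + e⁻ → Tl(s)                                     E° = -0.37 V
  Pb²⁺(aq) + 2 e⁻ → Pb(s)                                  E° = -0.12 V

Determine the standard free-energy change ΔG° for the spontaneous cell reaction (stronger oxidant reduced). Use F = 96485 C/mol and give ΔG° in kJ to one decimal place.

Pb²⁺/Pb (E° = -0.12 V) is the cathode; Tl⁺/Tl (E° = -0.37 V) is the anode, so E°cell = +0.25 V.
Balancing electrons gives n = 2 (lcm of 2 and 1).
ΔG° = −nFE° = −(2)(96485)(+0.25) = -48,242 J = -48.2 kJ.

-48.2 kJ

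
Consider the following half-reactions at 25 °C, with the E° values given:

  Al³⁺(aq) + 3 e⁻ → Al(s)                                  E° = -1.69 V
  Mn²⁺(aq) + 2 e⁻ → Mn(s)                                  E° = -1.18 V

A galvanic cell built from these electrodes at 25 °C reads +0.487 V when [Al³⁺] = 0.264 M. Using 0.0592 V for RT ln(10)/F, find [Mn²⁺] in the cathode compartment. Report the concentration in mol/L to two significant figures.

Mn²⁺/Mn is the cathode, Al³⁺/Al the anode: E°cell = +0.51 V, n = 6.
Overall reaction: 3 Mn²⁺(aq) + 2 Al(s) → 3 Mn(s) + 2 Al³⁺(aq); Q = [Al³⁺]^2/[Mn²⁺]^3.
From E = E° − (0.0592/n) log Q: log Q = (E° − E)·n/0.0592 = (+0.51 − (+0.487))·6/0.0592 = 2.3311.
So 3·log[Mn²⁺] = 2·log(0.264) − log Q = -1.1568 − (2.3311) = -3.4879; log[Mn²⁺] = -3.4879 / 3 = -1.1626; [Mn²⁺] = 10^(-1.1626) ≈ 0.069 M.

0.069 M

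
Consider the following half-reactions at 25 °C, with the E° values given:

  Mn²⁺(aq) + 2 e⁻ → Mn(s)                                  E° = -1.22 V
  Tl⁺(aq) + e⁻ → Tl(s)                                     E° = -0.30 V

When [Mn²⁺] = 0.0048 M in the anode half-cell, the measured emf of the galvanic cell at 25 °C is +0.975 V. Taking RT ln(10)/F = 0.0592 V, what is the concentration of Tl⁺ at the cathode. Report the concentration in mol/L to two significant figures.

Tl⁺/Tl is the cathode, Mn²⁺/Mn the anode: E°cell = +0.92 V, n = 2.
Overall reaction: 2 Tl⁺(aq) + Mn(s) → 2 Tl(s) + Mn²⁺(aq); Q = [Mn²⁺]^1/[Tl⁺]^2.
From E = E° − (0.0592/n) log Q: log Q = (E° − E)·n/0.0592 = (+0.92 − (+0.975))·2/0.0592 = -1.8581.
So 2·log[Tl⁺] = 1·log(0.0048) − log Q = -2.3188 − (-1.8581) = -0.4607; log[Tl⁺] = -0.4607 / 2 = -0.2303; [Tl⁺] = 10^(-0.2303) ≈ 0.59 M.

0.59 M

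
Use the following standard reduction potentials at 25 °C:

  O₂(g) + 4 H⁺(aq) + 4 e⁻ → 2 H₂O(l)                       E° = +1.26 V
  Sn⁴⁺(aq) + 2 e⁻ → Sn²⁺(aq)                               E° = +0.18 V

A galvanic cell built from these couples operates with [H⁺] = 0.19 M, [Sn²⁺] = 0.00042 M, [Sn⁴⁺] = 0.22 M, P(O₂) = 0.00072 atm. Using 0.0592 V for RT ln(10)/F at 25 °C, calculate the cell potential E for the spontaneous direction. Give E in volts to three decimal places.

O₂/H₂O is the cathode (higher E°), Sn⁴⁺/Sn²⁺ the anode: E°cell = +1.26 − (+0.18) = +1.08 V, n = 4.
Overall: O₂(g) + 4 H⁺(aq) + 2 Sn²⁺(aq) → 2 H₂O(l) + 2 Sn⁴⁺(aq)
Q = [Sn⁴⁺]^2 / (P(O₂)·[H⁺]^4·[Sn²⁺]^2); log Q = 11.466.
E = E° − (0.0592/n) log Q = +1.08 − (0.0592/4)(11.466) = +0.910 V.

+0.910 V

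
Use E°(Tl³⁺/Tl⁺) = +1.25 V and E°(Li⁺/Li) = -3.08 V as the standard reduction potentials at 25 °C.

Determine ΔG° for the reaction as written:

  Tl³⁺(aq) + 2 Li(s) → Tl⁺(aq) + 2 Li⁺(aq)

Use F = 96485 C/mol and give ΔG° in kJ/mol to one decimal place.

-835.6 kJ/mol

As written, Tl³⁺/Tl⁺ is reduced (cathode) and Li⁺/Li is oxidised (anode), so E°cell = (+1.25) − (-3.08) = +4.33 V.
Balancing electrons gives n = 2.
ΔG° = −nFE° = −(2)(96485)(+4.33) = -835,560 J = -835.6 kJ/mol.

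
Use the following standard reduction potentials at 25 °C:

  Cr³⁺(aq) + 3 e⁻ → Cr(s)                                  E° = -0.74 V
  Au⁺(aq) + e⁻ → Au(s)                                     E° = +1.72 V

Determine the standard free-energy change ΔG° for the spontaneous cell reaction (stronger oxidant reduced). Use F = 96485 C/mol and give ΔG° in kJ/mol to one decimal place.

Au⁺/Au (E° = +1.72 V) is the cathode; Cr³⁺/Cr (E° = -0.74 V) is the anode, so E°cell = +2.46 V.
Balancing electrons gives n = 3 (lcm of 1 and 3).
ΔG° = −nFE° = −(3)(96485)(+2.46) = -712,059 J = -712.1 kJ/mol.

-712.1 kJ/mol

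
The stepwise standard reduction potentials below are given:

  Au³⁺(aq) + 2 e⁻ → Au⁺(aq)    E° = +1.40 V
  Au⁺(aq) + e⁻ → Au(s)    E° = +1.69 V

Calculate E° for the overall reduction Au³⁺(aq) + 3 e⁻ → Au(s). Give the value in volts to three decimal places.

Adding the free-energy changes (−nFE°) of the two steps gives −n₃FE°₃ = −n₁FE°₁ − n₂FE°₂.
E°₃ = (2×+1.40 + 1×+1.69) / 3 = (+4.490) / 3 = +1.497 V.
Simply averaging or adding the two E° values would be wrong; the electron-weighted sum is required.

+1.497 V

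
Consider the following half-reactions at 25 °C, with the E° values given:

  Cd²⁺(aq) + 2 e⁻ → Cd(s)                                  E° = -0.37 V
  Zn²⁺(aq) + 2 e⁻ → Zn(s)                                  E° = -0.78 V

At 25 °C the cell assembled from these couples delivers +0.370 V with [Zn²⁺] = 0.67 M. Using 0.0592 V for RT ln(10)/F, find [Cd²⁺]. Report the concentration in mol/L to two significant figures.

0.030 M

Cd²⁺/Cd is the cathode, Zn²⁺/Zn the anode: E°cell = +0.41 V, n = 2.
Overall reaction: Cd²⁺(aq) + Zn(s) → Cd(s) + Zn²⁺(aq); Q = [Zn²⁺]^1/[Cd²⁺]^1.
From E = E° − (0.0592/n) log Q: log Q = (E° − E)·n/0.0592 = (+0.41 − (+0.370))·2/0.0592 = 1.3514.
So 1·log[Cd²⁺] = 1·log(0.67) − log Q = -0.1739 − (1.3514) = -1.5253; [Cd²⁺] = 10^(-1.5253) ≈ 0.030 M.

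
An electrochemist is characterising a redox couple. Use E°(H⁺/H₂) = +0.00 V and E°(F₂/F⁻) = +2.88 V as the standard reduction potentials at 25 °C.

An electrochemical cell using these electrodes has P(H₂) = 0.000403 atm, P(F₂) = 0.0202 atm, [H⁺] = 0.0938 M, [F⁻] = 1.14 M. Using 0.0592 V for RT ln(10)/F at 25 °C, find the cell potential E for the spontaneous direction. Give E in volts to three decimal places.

+2.787 V

F₂/F⁻ is the cathode (higher E°), H⁺/H₂ the anode: E°cell = +2.88 − (+0.00) = +2.88 V, n = 2.
Overall: F₂(g) + H₂(g) → 2 F⁻(aq) + 2 H⁺(aq)
Q = [F⁻]^2·[H⁺]^2 / (P(F₂)·P(H₂)); log Q = 3.148.
E = E° − (0.0592/n) log Q = +2.88 − (0.0592/2)(3.148) = +2.787 V.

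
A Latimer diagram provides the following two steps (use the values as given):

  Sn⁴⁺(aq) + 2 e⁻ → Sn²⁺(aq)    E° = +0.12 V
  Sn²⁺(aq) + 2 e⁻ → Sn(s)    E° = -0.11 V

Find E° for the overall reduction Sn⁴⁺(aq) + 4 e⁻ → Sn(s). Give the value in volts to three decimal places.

+0.005 V

Since ΔG° = −nFE° is additive over sequential reductions, n₃E°₃ = n₁E°₁ + n₂E°₂.
E°₃ = (2×+0.12 + 2×-0.11) / 4 = (+0.020) / 4 = +0.005 V.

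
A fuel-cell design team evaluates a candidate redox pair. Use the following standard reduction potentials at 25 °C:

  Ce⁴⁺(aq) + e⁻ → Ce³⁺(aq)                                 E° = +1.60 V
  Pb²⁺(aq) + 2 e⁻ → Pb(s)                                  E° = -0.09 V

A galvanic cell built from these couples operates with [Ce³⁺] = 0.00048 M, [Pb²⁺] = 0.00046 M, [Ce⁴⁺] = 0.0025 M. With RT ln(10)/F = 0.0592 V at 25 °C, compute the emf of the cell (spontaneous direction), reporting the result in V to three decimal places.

+1.831 V

Ce⁴⁺/Ce³⁺ is the cathode (higher E°), Pb²⁺/Pb the anode: E°cell = +1.60 − (-0.09) = +1.69 V, n = 2.
Overall: 2 Ce⁴⁺(aq) + Pb(s) → 2 Ce³⁺(aq) + Pb²⁺(aq)
Q = [Ce³⁺]^2·[Pb²⁺] / ([Ce⁴⁺]^2); log Q = -4.771.
E = E° − (0.0592/n) log Q = +1.69 − (0.0592/2)(-4.771) = +1.831 V.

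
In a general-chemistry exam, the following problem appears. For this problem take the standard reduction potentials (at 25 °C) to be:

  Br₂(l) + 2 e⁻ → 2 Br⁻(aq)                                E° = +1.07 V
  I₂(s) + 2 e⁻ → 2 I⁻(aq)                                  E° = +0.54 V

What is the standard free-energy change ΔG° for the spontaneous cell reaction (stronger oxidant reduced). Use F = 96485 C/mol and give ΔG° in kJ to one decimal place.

Br₂/Br⁻ (E° = +1.07 V) is the cathode; I₂/I⁻ (E° = +0.54 V) is the anode, so E°cell = +0.53 V.
Balancing electrons gives n = 2 (lcm of 2 and 2).
ΔG° = −nFE° = −(2)(96485)(+0.53) = -102,274 J = -102.3 kJ.

-102.3 kJ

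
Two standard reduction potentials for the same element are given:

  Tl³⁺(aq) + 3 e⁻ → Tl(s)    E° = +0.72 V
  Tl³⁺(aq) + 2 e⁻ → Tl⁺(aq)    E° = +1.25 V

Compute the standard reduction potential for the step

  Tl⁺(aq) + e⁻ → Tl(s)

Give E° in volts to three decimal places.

-0.340 V

Sequential free energies add, so n₃E°₃ = n₁E°₁ + n₂E°₂.
With n₃ = 3, and the known step contributing 2×(+1.25) V, the unknown satisfies 1·E° = 3×(+0.72) − 2×(+1.25) = -0.340.
E° = -0.340 / 1 = -0.340 V.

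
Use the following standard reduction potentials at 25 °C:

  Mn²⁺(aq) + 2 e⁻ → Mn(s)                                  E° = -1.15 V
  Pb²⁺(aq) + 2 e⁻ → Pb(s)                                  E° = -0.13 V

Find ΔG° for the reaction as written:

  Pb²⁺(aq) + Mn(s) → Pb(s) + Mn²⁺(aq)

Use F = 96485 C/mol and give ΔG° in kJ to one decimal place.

-196.8 kJ

As written, Pb²⁺/Pb is reduced (cathode) and Mn²⁺/Mn is oxidised (anode), so E°cell = (-0.13) − (-1.15) = +1.02 V.
Balancing electrons gives n = 2.
ΔG° = −nFE° = −(2)(96485)(+1.02) = -196,829 J = -196.8 kJ.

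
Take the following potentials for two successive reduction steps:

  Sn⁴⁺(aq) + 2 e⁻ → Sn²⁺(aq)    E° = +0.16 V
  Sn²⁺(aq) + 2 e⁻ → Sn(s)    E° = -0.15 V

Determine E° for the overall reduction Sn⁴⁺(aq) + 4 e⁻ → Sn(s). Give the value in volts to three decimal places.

+0.005 V

Standard free energies of sequential steps add: ΔG°₃ = ΔG°₁ + ΔG°₂, so n₃E°₃ = n₁E°₁ + n₂E°₂.
E°₃ = (2×+0.16 + 2×-0.15) / 4 = (+0.020) / 4 = +0.005 V.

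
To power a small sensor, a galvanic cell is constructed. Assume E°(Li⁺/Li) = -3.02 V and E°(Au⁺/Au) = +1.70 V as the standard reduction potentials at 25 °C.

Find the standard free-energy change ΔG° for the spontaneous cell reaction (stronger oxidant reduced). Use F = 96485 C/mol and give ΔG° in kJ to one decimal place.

Au⁺/Au (E° = +1.70 V) is the cathode; Li⁺/Li (E° = -3.02 V) is the anode, so E°cell = +4.72 V.
Balancing electrons gives n = 1 (lcm of 1 and 1).
ΔG° = −nFE° = −(1)(96485)(+4.72) = -455,409 J = -455.4 kJ.

-455.4 kJ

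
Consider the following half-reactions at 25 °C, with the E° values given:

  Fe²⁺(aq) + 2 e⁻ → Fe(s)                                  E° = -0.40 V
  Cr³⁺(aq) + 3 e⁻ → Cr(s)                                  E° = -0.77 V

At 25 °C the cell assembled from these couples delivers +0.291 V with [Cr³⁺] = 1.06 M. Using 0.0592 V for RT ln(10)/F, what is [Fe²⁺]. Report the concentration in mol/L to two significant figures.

0.0022 M

Fe²⁺/Fe is the cathode, Cr³⁺/Cr the anode: E°cell = +0.37 V, n = 6.
Overall reaction: 3 Fe²⁺(aq) + 2 Cr(s) → 3 Fe(s) + 2 Cr³⁺(aq); Q = [Cr³⁺]^2/[Fe²⁺]^3.
From E = E° − (0.0592/n) log Q: log Q = (E° − E)·n/0.0592 = (+0.37 − (+0.291))·6/0.0592 = 8.0068.
So 3·log[Fe²⁺] = 2·log(1.06) − log Q = 0.0506 − (8.0068) = -7.9562; log[Fe²⁺] = -7.9562 / 3 = -2.6521; [Fe²⁺] = 10^(-2.6521) ≈ 0.0022 M.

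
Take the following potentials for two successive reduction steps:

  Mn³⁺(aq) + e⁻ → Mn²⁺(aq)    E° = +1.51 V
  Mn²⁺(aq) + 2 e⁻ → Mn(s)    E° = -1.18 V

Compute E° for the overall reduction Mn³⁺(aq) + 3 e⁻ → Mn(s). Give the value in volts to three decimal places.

Standard free energies of sequential steps add: ΔG°₃ = ΔG°₁ + ΔG°₂, so n₃E°₃ = n₁E°₁ + n₂E°₂.
E°₃ = (1×+1.51 + 2×-1.18) / 3 = (-0.850) / 3 = -0.283 V.

-0.283 V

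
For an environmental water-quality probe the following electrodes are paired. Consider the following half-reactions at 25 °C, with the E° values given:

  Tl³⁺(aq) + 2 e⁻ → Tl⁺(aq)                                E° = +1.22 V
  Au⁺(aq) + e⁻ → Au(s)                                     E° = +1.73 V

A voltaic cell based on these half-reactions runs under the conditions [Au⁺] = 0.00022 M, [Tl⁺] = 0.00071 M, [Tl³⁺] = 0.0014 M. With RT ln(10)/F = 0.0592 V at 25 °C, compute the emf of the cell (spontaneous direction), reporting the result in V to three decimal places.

Au⁺/Au is the cathode (higher E°), Tl³⁺/Tl⁺ the anode: E°cell = +1.73 − (+1.22) = +0.51 V, n = 2.
Overall: 2 Au⁺(aq) + Tl⁺(aq) → 2 Au(s) + Tl³⁺(aq)
Q = [Tl³⁺] / ([Au⁺]^2·[Tl⁺]); log Q = 7.610.
E = E° − (0.0592/n) log Q = +0.51 − (0.0592/2)(7.610) = +0.285 V.

+0.285 V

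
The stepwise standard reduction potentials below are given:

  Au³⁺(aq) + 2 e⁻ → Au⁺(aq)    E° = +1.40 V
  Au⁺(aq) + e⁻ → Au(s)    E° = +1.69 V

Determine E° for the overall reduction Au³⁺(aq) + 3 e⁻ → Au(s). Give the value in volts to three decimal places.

+1.497 V

Adding the free-energy changes (−nFE°) of the two steps gives −n₃FE°₃ = −n₁FE°₁ − n₂FE°₂.
E°₃ = (2×+1.40 + 1×+1.69) / 3 = (+4.490) / 3 = +1.497 V.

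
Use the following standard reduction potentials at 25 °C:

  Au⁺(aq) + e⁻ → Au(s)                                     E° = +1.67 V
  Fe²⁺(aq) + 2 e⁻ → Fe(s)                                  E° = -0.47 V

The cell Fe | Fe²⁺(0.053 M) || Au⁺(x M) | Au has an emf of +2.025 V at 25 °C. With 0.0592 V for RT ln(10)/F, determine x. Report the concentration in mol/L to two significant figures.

Au⁺/Au is the cathode, Fe²⁺/Fe the anode: E°cell = +2.14 V, n = 2.
Overall reaction: 2 Au⁺(aq) + Fe(s) → 2 Au(s) + Fe²⁺(aq); Q = [Fe²⁺]^1/[Au⁺]^2.
From E = E° − (0.0592/n) log Q: log Q = (E° − E)·n/0.0592 = (+2.14 − (+2.025))·2/0.0592 = 3.8851.
So 2·log[Au⁺] = 1·log(0.053) − log Q = -1.2757 − (3.8851) = -5.1608; log[Au⁺] = -5.1608 / 2 = -2.5804; [Au⁺] = 10^(-2.5804) ≈ 0.0026 M.

0.0026 M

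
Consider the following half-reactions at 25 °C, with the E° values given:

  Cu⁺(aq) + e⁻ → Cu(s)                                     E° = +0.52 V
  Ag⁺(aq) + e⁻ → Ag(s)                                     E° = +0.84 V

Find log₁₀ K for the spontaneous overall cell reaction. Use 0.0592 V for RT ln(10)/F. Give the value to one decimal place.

Cathode: Ag⁺/Ag; anode: Cu⁺/Cu. E°cell = +0.32 V, n = 1.
log K = nE°cell / 0.0592 = (1)(+0.32) / 0.0592 = 5.4.

5.4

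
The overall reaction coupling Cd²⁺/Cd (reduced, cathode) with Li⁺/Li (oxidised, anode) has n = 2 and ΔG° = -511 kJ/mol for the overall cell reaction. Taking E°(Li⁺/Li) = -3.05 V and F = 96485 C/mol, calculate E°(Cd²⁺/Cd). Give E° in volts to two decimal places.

-0.40 V

E°cell = −ΔG°/(nF) = −(-511×10³)/((2)(96485)) = +2.648 V.
Since Cd²⁺/Cd is the cathode and Li⁺/Li the anode, E°cell = E°(Cd²⁺/Cd) − E°(Li⁺/Li).
So E°(Cd²⁺/Cd) = E°cell + E°(Li⁺/Li) = +2.648 + (-3.05) = -0.40 V.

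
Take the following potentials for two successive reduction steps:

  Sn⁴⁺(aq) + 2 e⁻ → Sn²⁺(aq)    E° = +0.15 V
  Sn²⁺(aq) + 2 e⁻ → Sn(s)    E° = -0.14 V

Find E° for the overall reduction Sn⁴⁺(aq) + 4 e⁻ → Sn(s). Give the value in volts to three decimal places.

+0.005 V

Since ΔG° = −nFE° is additive over sequential reductions, n₃E°₃ = n₁E°₁ + n₂E°₂.
E°₃ = (2×+0.15 + 2×-0.14) / 4 = (+0.020) / 4 = +0.005 V.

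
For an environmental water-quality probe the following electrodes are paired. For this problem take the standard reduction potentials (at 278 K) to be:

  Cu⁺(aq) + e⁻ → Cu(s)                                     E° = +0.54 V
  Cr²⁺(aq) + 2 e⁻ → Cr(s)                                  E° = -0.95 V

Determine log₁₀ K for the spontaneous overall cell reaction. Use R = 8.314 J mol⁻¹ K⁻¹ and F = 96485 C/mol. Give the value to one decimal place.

Cathode: Cu⁺/Cu; anode: Cr²⁺/Cr. E°cell = (+0.54) − (-0.95) = +1.49 V, with n = 2.
ΔG° = −nFE° = −RT ln K, so ln K = nFE°/(RT) = (2)(96485)(+1.49) / ((8.314)(278)) = 124.400.
log₁₀ K = 124.400 / ln 10 = 54.0.

54.0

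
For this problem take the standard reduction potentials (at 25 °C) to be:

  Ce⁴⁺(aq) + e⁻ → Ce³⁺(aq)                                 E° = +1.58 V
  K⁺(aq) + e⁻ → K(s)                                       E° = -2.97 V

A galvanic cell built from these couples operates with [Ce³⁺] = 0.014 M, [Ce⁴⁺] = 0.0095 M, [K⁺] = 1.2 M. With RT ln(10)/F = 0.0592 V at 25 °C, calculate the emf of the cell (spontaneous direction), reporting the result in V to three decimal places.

Ce⁴⁺/Ce³⁺ is the cathode (higher E°), K⁺/K the anode: E°cell = +1.58 − (-2.97) = +4.55 V, n = 1.
Overall: Ce⁴⁺(aq) + K(s) → Ce³⁺(aq) + K⁺(aq)
Q = [Ce³⁺]·[K⁺] / ([Ce⁴⁺]); log Q = 0.248.
E = E° − (0.0592/n) log Q = +4.55 − (0.0592/1)(0.248) = +4.535 V.

+4.535 V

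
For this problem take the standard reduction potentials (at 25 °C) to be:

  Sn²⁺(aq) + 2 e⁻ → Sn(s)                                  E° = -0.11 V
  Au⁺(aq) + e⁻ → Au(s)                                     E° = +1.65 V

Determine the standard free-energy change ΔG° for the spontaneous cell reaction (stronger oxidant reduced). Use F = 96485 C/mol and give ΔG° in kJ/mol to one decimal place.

-339.6 kJ/mol

Au⁺/Au (E° = +1.65 V) is the cathode; Sn²⁺/Sn (E° = -0.11 V) is the anode, so E°cell = +1.76 V.
Balancing electrons gives n = 2 (lcm of 1 and 2).
ΔG° = −nFE° = −(2)(96485)(+1.76) = -339,627 J = -339.6 kJ/mol.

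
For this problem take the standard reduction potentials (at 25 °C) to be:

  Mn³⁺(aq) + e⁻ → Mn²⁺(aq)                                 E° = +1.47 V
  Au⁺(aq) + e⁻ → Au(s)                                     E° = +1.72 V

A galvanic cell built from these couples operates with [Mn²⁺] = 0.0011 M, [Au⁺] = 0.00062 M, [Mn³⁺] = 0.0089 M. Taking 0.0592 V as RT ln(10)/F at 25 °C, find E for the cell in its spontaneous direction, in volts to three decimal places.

+0.006 V

Au⁺/Au is the cathode (higher E°), Mn³⁺/Mn²⁺ the anode: E°cell = +1.72 − (+1.47) = +0.25 V, n = 1.
Overall: Au⁺(aq) + Mn²⁺(aq) → Au(s) + Mn³⁺(aq)
Q = [Mn³⁺] / ([Au⁺]·[Mn²⁺]); log Q = 4.116.
E = E° − (0.0592/n) log Q = +0.25 − (0.0592/1)(4.116) = +0.006 V.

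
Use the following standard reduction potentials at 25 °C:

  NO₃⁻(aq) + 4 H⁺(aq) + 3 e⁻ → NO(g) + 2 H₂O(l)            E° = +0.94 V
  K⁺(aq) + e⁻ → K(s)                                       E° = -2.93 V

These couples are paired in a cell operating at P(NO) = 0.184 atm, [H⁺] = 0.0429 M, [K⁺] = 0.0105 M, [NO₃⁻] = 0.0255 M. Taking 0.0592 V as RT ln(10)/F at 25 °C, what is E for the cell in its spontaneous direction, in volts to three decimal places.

NO₃⁻/NO is the cathode (higher E°), K⁺/K the anode: E°cell = +0.94 − (-2.93) = +3.87 V, n = 3.
Overall: NO₃⁻(aq) + 4 H⁺(aq) + 3 K(s) → NO(g) + 2 H₂O(l) + 3 K⁺(aq)
Q = P(NO)·[K⁺]^3 / ([NO₃⁻]·[H⁺]^4); log Q = 0.392.
E = E° − (0.0592/n) log Q = +3.87 − (0.0592/3)(0.392) = +3.862 V.

+3.862 V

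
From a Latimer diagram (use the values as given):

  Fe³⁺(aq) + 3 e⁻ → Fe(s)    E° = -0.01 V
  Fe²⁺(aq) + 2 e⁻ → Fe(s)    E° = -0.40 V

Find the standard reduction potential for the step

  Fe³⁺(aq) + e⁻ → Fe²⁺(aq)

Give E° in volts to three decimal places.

Sequential free energies add, so n₃E°₃ = n₁E°₁ + n₂E°₂.
With n₃ = 3, and the known step contributing 2×(-0.40) V, the unknown satisfies 1·E° = 3×(-0.01) − 2×(-0.40) = +0.770.
E° = +0.770 / 1 = +0.770 V.

+0.770 V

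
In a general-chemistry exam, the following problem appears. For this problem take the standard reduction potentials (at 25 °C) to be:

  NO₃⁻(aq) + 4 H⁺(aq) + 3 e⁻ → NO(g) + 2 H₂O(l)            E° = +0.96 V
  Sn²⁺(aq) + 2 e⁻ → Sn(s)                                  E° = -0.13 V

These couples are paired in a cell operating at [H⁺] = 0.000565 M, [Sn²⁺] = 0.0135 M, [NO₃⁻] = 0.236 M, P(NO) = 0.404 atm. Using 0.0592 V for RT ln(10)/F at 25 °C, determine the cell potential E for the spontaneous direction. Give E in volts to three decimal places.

NO₃⁻/NO is the cathode (higher E°), Sn²⁺/Sn the anode: E°cell = +0.96 − (-0.13) = +1.09 V, n = 6.
Overall: 2 NO₃⁻(aq) + 8 H⁺(aq) + 3 Sn(s) → 2 NO(g) + 4 H₂O(l) + 3 Sn²⁺(aq)
Q = P(NO)^2·[Sn²⁺]^3 / ([NO₃⁻]^2·[H⁺]^8); log Q = 20.842.
E = E° − (0.0592/n) log Q = +1.09 − (0.0592/6)(20.842) = +0.884 V.

+0.884 V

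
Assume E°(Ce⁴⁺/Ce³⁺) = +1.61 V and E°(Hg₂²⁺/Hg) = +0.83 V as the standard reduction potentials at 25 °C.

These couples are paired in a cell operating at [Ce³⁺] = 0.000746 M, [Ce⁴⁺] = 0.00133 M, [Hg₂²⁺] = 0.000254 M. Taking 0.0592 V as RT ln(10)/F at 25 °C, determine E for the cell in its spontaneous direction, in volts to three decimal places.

Ce⁴⁺/Ce³⁺ is the cathode (higher E°), Hg₂²⁺/Hg the anode: E°cell = +1.61 − (+0.83) = +0.78 V, n = 2.
Overall: 2 Ce⁴⁺(aq) + 2 Hg(l) → 2 Ce³⁺(aq) + Hg₂²⁺(aq)
Q = [Ce³⁺]^2·[Hg₂²⁺] / ([Ce⁴⁺]^2); log Q = -4.097.
E = E° − (0.0592/n) log Q = +0.78 − (0.0592/2)(-4.097) = +0.901 V.

+0.901 V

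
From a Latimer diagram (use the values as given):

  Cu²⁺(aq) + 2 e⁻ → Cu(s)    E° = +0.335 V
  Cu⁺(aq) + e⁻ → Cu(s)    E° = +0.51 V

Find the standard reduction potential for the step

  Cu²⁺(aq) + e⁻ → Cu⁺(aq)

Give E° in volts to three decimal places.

Sequential free energies add, so n₃E°₃ = n₁E°₁ + n₂E°₂.
With n₃ = 2, and the known step contributing 1×(+0.51) V, the unknown satisfies 1·E° = 2×(+0.335) − 1×(+0.51) = +0.160.
E° = +0.160 / 1 = +0.160 V.

+0.160 V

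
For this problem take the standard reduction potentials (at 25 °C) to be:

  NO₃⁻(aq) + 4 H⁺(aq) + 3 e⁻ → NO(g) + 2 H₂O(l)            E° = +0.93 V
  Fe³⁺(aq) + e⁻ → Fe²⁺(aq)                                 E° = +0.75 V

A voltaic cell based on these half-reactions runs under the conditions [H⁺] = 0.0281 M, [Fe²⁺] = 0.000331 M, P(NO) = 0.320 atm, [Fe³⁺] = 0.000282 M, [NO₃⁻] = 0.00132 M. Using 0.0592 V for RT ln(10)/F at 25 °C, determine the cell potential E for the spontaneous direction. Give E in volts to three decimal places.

NO₃⁻/NO is the cathode (higher E°), Fe³⁺/Fe²⁺ the anode: E°cell = +0.93 − (+0.75) = +0.18 V, n = 3.
Overall: NO₃⁻(aq) + 4 H⁺(aq) + 3 Fe²⁺(aq) → NO(g) + 2 H₂O(l) + 3 Fe³⁺(aq)
Q = P(NO)·[Fe³⁺]^3 / ([NO₃⁻]·[H⁺]^4·[Fe²⁺]^3); log Q = 8.381.
E = E° − (0.0592/n) log Q = +0.18 − (0.0592/3)(8.381) = +0.015 V.

+0.015 V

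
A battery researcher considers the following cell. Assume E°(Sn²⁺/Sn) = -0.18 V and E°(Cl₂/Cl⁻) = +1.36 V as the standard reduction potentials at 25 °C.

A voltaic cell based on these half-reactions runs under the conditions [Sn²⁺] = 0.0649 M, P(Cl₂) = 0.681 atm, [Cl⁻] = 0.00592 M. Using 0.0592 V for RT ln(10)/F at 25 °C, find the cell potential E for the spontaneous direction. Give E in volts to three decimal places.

+1.702 V

Cl₂/Cl⁻ is the cathode (higher E°), Sn²⁺/Sn the anode: E°cell = +1.36 − (-0.18) = +1.54 V, n = 2.
Overall: Cl₂(g) + Sn(s) → 2 Cl⁻(aq) + Sn²⁺(aq)
Q = [Cl⁻]^2·[Sn²⁺] / (P(Cl₂)); log Q = -5.476.
E = E° − (0.0592/n) log Q = +1.54 − (0.0592/2)(-5.476) = +1.702 V.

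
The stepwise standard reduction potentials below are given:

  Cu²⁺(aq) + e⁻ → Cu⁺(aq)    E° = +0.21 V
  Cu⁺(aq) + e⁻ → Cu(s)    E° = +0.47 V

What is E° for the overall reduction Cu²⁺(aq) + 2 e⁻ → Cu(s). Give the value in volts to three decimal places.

Adding the free-energy changes (−nFE°) of the two steps gives −n₃FE°₃ = −n₁FE°₁ − n₂FE°₂.
E°₃ = (1×+0.21 + 1×+0.47) / 2 = (+0.680) / 2 = +0.340 V.

+0.340 V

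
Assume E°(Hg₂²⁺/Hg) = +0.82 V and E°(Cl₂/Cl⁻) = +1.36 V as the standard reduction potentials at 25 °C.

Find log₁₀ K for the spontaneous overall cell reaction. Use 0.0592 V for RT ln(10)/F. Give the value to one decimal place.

18.2

Cathode: Cl₂/Cl⁻; anode: Hg₂²⁺/Hg. E°cell = +0.54 V, n = 2.
log K = nE°cell / 0.0592 = (2)(+0.54) / 0.0592 = 18.2.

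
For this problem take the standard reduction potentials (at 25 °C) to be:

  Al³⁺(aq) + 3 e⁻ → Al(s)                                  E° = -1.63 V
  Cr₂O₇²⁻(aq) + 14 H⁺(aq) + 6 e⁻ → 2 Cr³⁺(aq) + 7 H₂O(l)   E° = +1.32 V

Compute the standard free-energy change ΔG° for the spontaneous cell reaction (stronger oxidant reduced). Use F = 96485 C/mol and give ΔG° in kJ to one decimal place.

Cr₂O₇²⁻/Cr³⁺ (E° = +1.32 V) is the cathode; Al³⁺/Al (E° = -1.63 V) is the anode, so E°cell = +2.95 V.
Balancing electrons gives n = 6 (lcm of 6 and 3).
ΔG° = −nFE° = −(6)(96485)(+2.95) = -1,707,784 J = -1707.8 kJ.

-1707.8 kJ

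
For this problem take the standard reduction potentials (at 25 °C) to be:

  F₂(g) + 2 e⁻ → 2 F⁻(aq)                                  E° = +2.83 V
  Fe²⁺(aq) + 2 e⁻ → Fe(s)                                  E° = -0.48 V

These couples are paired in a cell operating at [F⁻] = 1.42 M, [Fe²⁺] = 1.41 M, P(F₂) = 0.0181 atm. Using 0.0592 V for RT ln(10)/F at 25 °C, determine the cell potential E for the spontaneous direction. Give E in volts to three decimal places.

+3.245 V

F₂/F⁻ is the cathode (higher E°), Fe²⁺/Fe the anode: E°cell = +2.83 − (-0.48) = +3.31 V, n = 2.
Overall: F₂(g) + Fe(s) → 2 F⁻(aq) + Fe²⁺(aq)
Q = [F⁻]^2·[Fe²⁺] / (P(F₂)); log Q = 2.196.
E = E° − (0.0592/n) log Q = +3.31 − (0.0592/2)(2.196) = +3.245 V.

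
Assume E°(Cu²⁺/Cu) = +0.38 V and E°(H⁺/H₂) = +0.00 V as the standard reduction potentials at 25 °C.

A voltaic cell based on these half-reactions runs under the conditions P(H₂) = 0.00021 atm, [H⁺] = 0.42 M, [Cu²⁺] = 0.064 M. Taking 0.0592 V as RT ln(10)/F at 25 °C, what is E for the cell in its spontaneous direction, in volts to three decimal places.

Cu²⁺/Cu is the cathode (higher E°), H⁺/H₂ the anode: E°cell = +0.38 − (+0.00) = +0.38 V, n = 2.
Overall: Cu²⁺(aq) + H₂(g) → Cu(s) + 2 H⁺(aq)
Q = [H⁺]^2 / ([Cu²⁺]·P(H₂)); log Q = 4.118.
E = E° − (0.0592/n) log Q = +0.38 − (0.0592/2)(4.118) = +0.258 V.

+0.258 V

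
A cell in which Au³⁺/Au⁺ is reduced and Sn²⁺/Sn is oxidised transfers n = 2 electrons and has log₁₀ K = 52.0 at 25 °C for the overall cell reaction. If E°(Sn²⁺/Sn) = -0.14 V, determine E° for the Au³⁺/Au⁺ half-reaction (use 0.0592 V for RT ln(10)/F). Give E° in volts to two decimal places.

E°cell = (0.0592/n)·log K = (0.0592/2)(52.0) = +1.539 V.
Since Au³⁺/Au⁺ is the cathode and Sn²⁺/Sn the anode, E°cell = E°(Au³⁺/Au⁺) − E°(Sn²⁺/Sn).
So E°(Au³⁺/Au⁺) = E°cell + E°(Sn²⁺/Sn) = +1.539 + (-0.14) = +1.40 V.

+1.40 V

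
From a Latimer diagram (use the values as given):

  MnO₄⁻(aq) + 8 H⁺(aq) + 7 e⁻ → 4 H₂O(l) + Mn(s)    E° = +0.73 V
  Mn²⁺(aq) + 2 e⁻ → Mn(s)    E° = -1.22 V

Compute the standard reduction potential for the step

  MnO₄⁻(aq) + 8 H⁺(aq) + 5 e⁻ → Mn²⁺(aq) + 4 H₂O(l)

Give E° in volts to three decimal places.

+1.510 V

Sequential free energies add, so n₃E°₃ = n₁E°₁ + n₂E°₂.
With n₃ = 7, and the known step contributing 2×(-1.22) V, the unknown satisfies 5·E° = 7×(+0.73) − 2×(-1.22) = +7.550.
E° = +7.550 / 5 = +1.510 V.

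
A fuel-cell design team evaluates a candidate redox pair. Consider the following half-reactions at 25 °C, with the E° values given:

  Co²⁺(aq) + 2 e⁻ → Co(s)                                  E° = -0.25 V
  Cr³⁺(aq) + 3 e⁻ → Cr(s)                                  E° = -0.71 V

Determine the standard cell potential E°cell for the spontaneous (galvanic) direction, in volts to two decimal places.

+0.46 V

The Co²⁺/Co couple has the higher reduction potential, so it is the cathode; Cr³⁺/Cr is oxidised at the anode.
E°cell = E°(cathode) − E°(anode) = (-0.25) − (-0.71) = +0.46 V.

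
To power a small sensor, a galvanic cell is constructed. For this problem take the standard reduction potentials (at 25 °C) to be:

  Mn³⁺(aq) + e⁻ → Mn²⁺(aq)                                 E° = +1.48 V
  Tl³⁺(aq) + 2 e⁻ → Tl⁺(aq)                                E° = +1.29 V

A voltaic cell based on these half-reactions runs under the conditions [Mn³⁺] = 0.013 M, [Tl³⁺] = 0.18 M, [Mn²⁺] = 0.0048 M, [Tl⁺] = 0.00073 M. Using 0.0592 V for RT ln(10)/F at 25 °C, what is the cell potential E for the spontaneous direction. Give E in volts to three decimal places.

Mn³⁺/Mn²⁺ is the cathode (higher E°), Tl³⁺/Tl⁺ the anode: E°cell = +1.48 − (+1.29) = +0.19 V, n = 2.
Overall: 2 Mn³⁺(aq) + Tl⁺(aq) → 2 Mn²⁺(aq) + Tl³⁺(aq)
Q = [Mn²⁺]^2·[Tl³⁺] / ([Mn³⁺]^2·[Tl⁺]); log Q = 1.527.
E = E° − (0.0592/n) log Q = +0.19 − (0.0592/2)(1.527) = +0.145 V.

+0.145 V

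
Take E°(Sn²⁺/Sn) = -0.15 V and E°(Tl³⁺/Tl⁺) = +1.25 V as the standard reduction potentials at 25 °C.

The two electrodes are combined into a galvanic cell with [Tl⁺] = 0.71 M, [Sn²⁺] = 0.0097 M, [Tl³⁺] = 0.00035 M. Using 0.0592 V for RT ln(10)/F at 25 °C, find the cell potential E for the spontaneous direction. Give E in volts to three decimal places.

+1.362 V

Tl³⁺/Tl⁺ is the cathode (higher E°), Sn²⁺/Sn the anode: E°cell = +1.25 − (-0.15) = +1.40 V, n = 2.
Overall: Tl³⁺(aq) + Sn(s) → Tl⁺(aq) + Sn²⁺(aq)
Q = [Tl⁺]·[Sn²⁺] / ([Tl³⁺]); log Q = 1.294.
E = E° − (0.0592/n) log Q = +1.40 − (0.0592/2)(1.294) = +1.362 V.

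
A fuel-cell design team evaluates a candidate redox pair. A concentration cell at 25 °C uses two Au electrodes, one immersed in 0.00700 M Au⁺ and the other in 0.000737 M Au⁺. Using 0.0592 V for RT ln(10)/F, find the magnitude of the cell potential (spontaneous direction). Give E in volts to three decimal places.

+0.058 V

For a concentration cell E°cell = 0. The 0.00700 M side is the cathode (reduction is favoured where [Au⁺] is higher).
With n = 1, E = −(0.0592/1) log([Au⁺]ₐₙ/[Au⁺]꜀ₐₜ) = −(0.0592/1) log(0.000737/0.007) = −(0.0592/1)(-0.978) = +0.058 V.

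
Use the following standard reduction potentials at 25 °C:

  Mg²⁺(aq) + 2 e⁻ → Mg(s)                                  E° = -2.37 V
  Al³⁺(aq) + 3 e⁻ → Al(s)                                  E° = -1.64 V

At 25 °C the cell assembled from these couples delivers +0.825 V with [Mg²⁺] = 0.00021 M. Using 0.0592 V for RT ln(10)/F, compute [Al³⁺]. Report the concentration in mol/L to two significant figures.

0.20 M

Al³⁺/Al is the cathode, Mg²⁺/Mg the anode: E°cell = +0.73 V, n = 6.
Overall reaction: 2 Al³⁺(aq) + 3 Mg(s) → 2 Al(s) + 3 Mg²⁺(aq); Q = [Mg²⁺]^3/[Al³⁺]^2.
From E = E° − (0.0592/n) log Q: log Q = (E° − E)·n/0.0592 = (+0.73 − (+0.825))·6/0.0592 = -9.6284.
So 2·log[Al³⁺] = 3·log(0.00021) − log Q = -11.0333 − (-9.6284) = -1.4049; log[Al³⁺] = -1.4049 / 2 = -0.7025; [Al³⁺] = 10^(-0.7025) ≈ 0.20 M.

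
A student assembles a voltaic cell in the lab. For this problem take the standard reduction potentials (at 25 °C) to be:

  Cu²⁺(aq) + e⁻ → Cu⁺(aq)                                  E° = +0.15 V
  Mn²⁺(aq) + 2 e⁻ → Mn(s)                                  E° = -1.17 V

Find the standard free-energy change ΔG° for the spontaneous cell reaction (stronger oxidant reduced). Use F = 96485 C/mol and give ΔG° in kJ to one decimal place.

-254.7 kJ

Cu²⁺/Cu⁺ (E° = +0.15 V) is the cathode; Mn²⁺/Mn (E° = -1.17 V) is the anode, so E°cell = +1.32 V.
Balancing electrons gives n = 2 (lcm of 1 and 2).
ΔG° = −nFE° = −(2)(96485)(+1.32) = -254,720 J = -254.7 kJ.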